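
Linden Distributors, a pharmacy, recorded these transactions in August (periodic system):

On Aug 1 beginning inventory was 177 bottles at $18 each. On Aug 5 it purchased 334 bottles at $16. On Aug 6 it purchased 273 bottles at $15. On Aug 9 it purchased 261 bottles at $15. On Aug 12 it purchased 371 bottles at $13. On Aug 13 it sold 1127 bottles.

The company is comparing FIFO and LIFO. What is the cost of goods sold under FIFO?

COGS = $17,606

FIFO COGS: 177 @ $18 + 334 @ $16 + 273 @ $15 + 261 @ $15 + 82 @ $13 = $17,606
LIFO COGS: 371 @ $13 + 261 @ $15 + 273 @ $15 + 222 @ $16 = $16,385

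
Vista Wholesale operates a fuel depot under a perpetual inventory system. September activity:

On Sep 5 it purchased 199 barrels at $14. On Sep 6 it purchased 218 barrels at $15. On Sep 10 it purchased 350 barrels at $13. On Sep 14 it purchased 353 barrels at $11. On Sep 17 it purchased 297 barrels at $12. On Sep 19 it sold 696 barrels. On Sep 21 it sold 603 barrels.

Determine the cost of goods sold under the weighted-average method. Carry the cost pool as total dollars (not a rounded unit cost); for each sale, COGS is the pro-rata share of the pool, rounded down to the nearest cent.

After Sep 5: 199 on hand, pool $2,786.00 (≈ $14.0000 each)
After Sep 6: 417 on hand, pool $6,056.00 (≈ $14.5228 each)
After Sep 10: 767 on hand, pool $10,606.00 (≈ $13.8279 each)
After Sep 14: 1120 on hand, pool $14,489.00 (≈ $12.9366 each)
After Sep 17: 1417 on hand, pool $18,053.00 (≈ $12.7403 each)
Sep 19, sell 696: 696/1417 × $18,053.00 → $8,867.24
Sep 21, sell 603: 603/721 × $9,185.76 → $7,682.40
Total COGS = $8,867.24 + $7,682.40 = $16,549.64
Ending inventory (cost pool remaining) = $1,503.36
Check: goods available $18,053.00 = COGS $16,549.64 + ending $1,503.36

COGS = $16,549.64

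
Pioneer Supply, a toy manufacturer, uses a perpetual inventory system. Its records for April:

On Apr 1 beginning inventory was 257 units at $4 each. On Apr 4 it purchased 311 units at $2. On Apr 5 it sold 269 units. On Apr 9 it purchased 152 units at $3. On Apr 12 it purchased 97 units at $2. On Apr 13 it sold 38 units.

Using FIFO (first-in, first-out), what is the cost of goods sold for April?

Apr 5, 269 sold [FIFO — oldest first]: 257 @ $4 + 12 @ $2 = $1,052
Apr 13, 38 sold [FIFO — oldest first]: 38 @ $2 = $76
Total COGS = $1,052 + $76 = $1,128
Ending inventory: 261 @ $2 + 152 @ $3 + 97 @ $2 = $1,172
Check: goods available $2,300 = COGS $1,128 + ending $1,172

COGS = $1,128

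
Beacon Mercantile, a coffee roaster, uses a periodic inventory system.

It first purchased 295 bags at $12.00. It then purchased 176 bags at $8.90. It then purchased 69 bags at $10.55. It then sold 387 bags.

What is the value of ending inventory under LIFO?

Ending inventory = $1,836.00

Sale 1 (387) [LIFO — newest first]: 69 @ $10.55 + 176 @ $8.90 + 142 @ $12.00 = $3,998.35
Ending inventory: 153 @ $12.00 = $1,836.00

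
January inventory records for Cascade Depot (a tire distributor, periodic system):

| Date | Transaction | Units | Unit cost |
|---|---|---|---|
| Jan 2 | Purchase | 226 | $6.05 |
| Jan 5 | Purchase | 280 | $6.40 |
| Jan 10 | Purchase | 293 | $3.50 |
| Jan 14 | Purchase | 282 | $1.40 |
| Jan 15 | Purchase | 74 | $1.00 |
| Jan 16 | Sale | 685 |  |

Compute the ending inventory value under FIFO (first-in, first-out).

Jan 16, 685 sold [FIFO — oldest first]: 226 @ $6.05 + 280 @ $6.40 + 179 @ $3.50 = $3,785.80
Ending inventory: 114 @ $3.50 + 282 @ $1.40 + 74 @ $1.00 = $867.80
Check: goods available $4,653.60 = COGS $3,785.80 + ending $867.80

Ending inventory = $867.80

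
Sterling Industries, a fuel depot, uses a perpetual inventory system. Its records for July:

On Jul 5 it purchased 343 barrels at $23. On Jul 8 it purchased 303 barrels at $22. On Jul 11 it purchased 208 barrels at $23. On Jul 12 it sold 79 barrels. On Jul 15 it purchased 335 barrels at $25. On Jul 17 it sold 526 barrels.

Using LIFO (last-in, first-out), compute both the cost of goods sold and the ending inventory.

COGS = $14,523; ending inventory = $13,191

Jul 12, 79 sold [LIFO — newest first]: 79 @ $23 = $1,817
Jul 17, 526 sold [LIFO — newest first]: 335 @ $25 + 129 @ $23 + 62 @ $22 = $12,706
Total COGS = $1,817 + $12,706 = $14,523
Ending inventory: 343 @ $23 + 241 @ $22 = $13,191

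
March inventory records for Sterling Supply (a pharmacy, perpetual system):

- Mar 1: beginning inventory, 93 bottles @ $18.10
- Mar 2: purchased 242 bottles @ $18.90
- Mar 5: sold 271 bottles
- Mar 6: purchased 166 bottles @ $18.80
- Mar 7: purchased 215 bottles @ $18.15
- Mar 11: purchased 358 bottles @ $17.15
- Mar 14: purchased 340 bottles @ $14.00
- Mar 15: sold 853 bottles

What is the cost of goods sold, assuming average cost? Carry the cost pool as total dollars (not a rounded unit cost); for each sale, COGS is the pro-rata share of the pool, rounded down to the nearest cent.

After Mar 1: 93 on hand, pool $1,683.30 (≈ $18.1000 each)
After Mar 2: 335 on hand, pool $6,257.10 (≈ $18.6779 each)
Mar 5, sell 271: 271/335 × $6,257.10 → $5,061.71
After Mar 6: 230 on hand, pool $4,316.19 (≈ $18.7660 each)
After Mar 7: 445 on hand, pool $8,218.44 (≈ $18.4684 each)
After Mar 11: 803 on hand, pool $14,358.14 (≈ $17.8806 each)
After Mar 14: 1143 on hand, pool $19,118.14 (≈ $16.7263 each)
Mar 15, sell 853: 853/1143 × $19,118.14 → $14,267.51
Total COGS = $5,061.71 + $14,267.51 = $19,329.22
Ending inventory (cost pool remaining) = $4,850.63
Check: goods available $24,179.85 = COGS $19,329.22 + ending $4,850.63

COGS = $19,329.22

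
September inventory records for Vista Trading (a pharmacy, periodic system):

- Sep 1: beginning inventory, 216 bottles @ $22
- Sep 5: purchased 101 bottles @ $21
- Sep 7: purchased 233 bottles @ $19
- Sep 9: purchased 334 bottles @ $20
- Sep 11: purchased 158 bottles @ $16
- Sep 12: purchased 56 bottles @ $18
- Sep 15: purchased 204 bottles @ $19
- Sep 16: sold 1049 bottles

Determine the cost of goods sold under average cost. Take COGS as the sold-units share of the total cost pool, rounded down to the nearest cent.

Sep 16, sell 1049: 1049/1302 × $25,392.00 → $20,457.91
Ending inventory (cost pool remaining) = $4,934.09

COGS = $20,457.91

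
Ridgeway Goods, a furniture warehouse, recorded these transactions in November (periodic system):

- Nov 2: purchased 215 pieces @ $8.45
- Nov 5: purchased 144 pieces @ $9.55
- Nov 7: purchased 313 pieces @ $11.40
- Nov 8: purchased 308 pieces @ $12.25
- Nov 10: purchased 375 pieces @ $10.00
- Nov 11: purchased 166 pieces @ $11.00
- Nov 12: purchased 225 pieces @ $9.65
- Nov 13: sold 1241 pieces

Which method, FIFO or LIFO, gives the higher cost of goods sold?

FIFO COGS: 215 @ $8.45 + 144 @ $9.55 + 313 @ $11.40 + 308 @ $12.25 + 261 @ $10.00 = $13,143.15
LIFO COGS: 225 @ $9.65 + 166 @ $11.00 + 375 @ $10.00 + 308 @ $12.25 + 167 @ $11.40 = $13,424.05

LIFO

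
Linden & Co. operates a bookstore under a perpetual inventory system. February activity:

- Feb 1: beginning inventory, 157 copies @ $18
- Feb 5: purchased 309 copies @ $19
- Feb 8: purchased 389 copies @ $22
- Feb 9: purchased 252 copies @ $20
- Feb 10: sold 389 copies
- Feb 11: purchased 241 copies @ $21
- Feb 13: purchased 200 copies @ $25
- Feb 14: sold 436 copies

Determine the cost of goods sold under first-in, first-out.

Feb 10, 389 sold [FIFO — oldest first]: 157 @ $18 + 232 @ $19 = $7,234
Feb 14, 436 sold [FIFO — oldest first]: 77 @ $19 + 359 @ $22 = $9,361
Total COGS = $7,234 + $9,361 = $16,595
Ending inventory: 30 @ $22 + 252 @ $20 + 241 @ $21 + 200 @ $25 = $15,761

COGS = $16,595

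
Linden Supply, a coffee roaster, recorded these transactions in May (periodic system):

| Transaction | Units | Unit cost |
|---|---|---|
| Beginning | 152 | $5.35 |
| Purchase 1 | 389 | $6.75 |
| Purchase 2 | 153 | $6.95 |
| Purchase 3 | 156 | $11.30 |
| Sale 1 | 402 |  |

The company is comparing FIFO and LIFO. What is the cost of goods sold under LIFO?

COGS = $3,453.90

FIFO COGS: 152 @ $5.35 + 250 @ $6.75 = $2,500.70
LIFO COGS: 156 @ $11.30 + 153 @ $6.95 + 93 @ $6.75 = $3,453.90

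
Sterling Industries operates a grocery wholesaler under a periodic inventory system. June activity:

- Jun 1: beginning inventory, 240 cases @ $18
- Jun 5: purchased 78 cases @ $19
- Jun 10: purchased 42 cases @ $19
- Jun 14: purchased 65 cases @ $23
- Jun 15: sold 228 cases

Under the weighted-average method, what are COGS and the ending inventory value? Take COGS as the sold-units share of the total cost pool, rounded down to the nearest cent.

Jun 15, sell 228: 228/425 × $8,095.00 → $4,342.72
Ending inventory (cost pool remaining) = $3,752.28
Check: goods available $8,095.00 = COGS $4,342.72 + ending $3,752.28

COGS = $4,342.72; ending inventory = $3,752.28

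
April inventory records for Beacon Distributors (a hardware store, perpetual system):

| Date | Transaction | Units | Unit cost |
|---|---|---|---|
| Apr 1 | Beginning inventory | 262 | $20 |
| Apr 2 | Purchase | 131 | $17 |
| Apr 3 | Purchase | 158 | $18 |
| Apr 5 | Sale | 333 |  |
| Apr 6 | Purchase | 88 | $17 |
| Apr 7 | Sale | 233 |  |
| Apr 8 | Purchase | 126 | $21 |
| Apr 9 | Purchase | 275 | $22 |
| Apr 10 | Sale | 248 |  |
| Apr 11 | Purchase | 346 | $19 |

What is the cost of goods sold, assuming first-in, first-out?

Apr 5, 333 sold [FIFO — oldest first]: 262 @ $20 + 71 @ $17 = $6,447
Apr 7, 233 sold [FIFO — oldest first]: 60 @ $17 + 158 @ $18 + 15 @ $17 = $4,119
Apr 10, 248 sold [FIFO — oldest first]: 73 @ $17 + 126 @ $21 + 49 @ $22 = $4,965
Total COGS = $6,447 + $4,119 + $4,965 = $15,531
Ending inventory: 226 @ $22 + 346 @ $19 = $11,546
Check: goods available $27,077 = COGS $15,531 + ending $11,546

COGS = $15,531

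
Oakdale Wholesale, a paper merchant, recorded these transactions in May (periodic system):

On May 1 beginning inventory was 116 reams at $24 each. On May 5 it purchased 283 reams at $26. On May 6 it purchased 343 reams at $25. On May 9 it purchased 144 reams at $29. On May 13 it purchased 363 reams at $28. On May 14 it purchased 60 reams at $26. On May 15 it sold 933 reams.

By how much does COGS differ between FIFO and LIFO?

FIFO COGS: 116 @ $24 + 283 @ $26 + 343 @ $25 + 144 @ $29 + 47 @ $28 = $24,209
LIFO COGS: 60 @ $26 + 363 @ $28 + 144 @ $29 + 343 @ $25 + 23 @ $26 = $25,073
Difference = |$24,209 − $25,073| = $864

$864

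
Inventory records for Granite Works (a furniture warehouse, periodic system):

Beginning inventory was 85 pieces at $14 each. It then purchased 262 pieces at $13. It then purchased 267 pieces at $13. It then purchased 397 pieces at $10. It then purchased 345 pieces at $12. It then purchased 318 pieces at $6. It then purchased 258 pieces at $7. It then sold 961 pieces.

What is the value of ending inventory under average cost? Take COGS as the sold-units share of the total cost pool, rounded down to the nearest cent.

Ending inventory = $9,996.98

Sale 1, sell 961: 961/1932 × $19,891.00 → $9,894.02
Ending inventory (cost pool remaining) = $9,996.98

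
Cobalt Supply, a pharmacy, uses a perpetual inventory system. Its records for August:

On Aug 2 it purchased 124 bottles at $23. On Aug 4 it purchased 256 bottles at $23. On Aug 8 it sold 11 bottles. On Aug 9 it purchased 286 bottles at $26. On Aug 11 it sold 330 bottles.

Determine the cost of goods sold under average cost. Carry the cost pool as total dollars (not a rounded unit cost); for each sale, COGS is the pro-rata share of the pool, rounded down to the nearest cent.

COGS = $8,275.27

After Aug 2: 124 on hand, pool $2,852.00 (≈ $23.0000 each)
After Aug 4: 380 on hand, pool $8,740.00 (≈ $23.0000 each)
Aug 8, sell 11: 11/380 × $8,740.00 → $253.00
After Aug 9: 655 on hand, pool $15,923.00 (≈ $24.3099 each)
Aug 11, sell 330: 330/655 × $15,923.00 → $8,022.27
Total COGS = $253.00 + $8,022.27 = $8,275.27
Ending inventory (cost pool remaining) = $7,900.73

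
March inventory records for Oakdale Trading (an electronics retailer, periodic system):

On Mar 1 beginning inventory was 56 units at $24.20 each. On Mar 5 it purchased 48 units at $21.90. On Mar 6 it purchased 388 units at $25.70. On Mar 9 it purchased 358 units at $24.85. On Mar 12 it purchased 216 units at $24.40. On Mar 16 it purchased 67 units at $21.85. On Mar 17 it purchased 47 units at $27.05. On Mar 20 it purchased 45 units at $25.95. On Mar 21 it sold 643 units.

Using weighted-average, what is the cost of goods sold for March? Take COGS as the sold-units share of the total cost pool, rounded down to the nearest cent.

Mar 21, sell 643: 643/1225 × $30,447.75 → $15,981.96
Ending inventory (cost pool remaining) = $14,465.79

COGS = $15,981.96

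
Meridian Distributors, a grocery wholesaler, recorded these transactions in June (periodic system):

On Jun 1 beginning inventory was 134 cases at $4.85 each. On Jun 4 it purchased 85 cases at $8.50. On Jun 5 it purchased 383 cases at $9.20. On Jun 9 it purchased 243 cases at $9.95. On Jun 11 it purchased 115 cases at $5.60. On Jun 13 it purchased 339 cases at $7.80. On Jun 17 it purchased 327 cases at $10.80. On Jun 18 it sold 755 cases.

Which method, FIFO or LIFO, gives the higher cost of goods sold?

FIFO COGS: 134 @ $4.85 + 85 @ $8.50 + 383 @ $9.20 + 153 @ $9.95 = $6,418.35
LIFO COGS: 327 @ $10.80 + 339 @ $7.80 + 89 @ $5.60 = $6,674.20

LIFO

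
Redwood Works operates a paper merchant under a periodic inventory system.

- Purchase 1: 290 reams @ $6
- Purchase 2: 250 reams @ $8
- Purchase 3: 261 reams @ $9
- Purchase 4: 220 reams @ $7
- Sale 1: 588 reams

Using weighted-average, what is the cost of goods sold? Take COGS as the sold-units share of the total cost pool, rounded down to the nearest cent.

COGS = $4,393.58

Sale 1, sell 588: 588/1021 × $7,629.00 → $4,393.58
Ending inventory (cost pool remaining) = $3,235.42
Check: goods available $7,629.00 = COGS $4,393.58 + ending $3,235.42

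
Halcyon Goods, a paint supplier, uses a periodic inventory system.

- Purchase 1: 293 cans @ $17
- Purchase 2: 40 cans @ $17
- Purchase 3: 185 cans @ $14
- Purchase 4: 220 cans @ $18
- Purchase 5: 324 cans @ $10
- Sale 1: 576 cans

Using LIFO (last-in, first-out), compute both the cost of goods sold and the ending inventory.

COGS = $7,648; ending inventory = $7,803

Sale 1 (576) [LIFO — newest first]: 324 @ $10 + 220 @ $18 + 32 @ $14 = $7,648
Ending inventory: 293 @ $17 + 40 @ $17 + 153 @ $14 = $7,803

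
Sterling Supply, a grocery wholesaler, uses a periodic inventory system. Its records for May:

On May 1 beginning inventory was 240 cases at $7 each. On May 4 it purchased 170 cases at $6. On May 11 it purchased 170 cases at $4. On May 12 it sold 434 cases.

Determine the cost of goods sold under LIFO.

COGS = $2,358

May 12, 434 sold [LIFO — newest first]: 170 @ $4 + 170 @ $6 + 94 @ $7 = $2,358
Ending inventory: 146 @ $7 = $1,022
Check: goods available $3,380 = COGS $2,358 + ending $1,022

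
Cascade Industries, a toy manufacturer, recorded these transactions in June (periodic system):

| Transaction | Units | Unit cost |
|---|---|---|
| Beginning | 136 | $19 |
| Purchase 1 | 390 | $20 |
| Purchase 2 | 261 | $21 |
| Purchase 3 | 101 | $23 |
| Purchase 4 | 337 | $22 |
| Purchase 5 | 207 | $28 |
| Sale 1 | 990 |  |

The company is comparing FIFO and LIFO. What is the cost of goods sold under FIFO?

FIFO COGS: 136 @ $19 + 390 @ $20 + 261 @ $21 + 101 @ $23 + 102 @ $22 = $20,432
LIFO COGS: 207 @ $28 + 337 @ $22 + 101 @ $23 + 261 @ $21 + 84 @ $20 = $22,694

COGS = $20,432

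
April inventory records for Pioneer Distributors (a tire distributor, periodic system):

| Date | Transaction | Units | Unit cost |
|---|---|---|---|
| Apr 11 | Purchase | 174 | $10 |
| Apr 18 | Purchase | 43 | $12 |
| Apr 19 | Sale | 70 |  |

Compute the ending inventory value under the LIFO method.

Ending inventory = $1,470

Apr 19, 70 sold [LIFO — newest first]: 43 @ $12 + 27 @ $10 = $786
Ending inventory: 147 @ $10 = $1,470
Check: goods available $2,256 = COGS $786 + ending $1,470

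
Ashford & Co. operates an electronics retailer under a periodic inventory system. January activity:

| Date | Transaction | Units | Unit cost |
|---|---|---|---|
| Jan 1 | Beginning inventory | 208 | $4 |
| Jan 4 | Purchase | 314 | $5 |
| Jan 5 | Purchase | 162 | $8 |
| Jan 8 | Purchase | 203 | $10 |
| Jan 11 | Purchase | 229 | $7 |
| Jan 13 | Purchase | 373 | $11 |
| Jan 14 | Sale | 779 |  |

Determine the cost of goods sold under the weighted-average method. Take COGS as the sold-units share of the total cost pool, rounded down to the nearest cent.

COGS = $5,981.92

Jan 14, sell 779: 779/1489 × $11,434.00 → $5,981.92
Ending inventory (cost pool remaining) = $5,452.08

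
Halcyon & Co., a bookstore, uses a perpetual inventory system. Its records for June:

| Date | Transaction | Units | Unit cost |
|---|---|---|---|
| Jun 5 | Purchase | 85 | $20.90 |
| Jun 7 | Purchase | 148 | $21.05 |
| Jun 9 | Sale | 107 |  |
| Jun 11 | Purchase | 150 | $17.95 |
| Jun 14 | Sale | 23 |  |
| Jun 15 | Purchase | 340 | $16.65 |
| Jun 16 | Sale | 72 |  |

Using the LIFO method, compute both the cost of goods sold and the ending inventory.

COGS = $3,864.00; ending inventory = $9,381.40

Jun 9, 107 sold [LIFO — newest first]: 107 @ $21.05 = $2,252.35
Jun 14, 23 sold [LIFO — newest first]: 23 @ $17.95 = $412.85
Jun 16, 72 sold [LIFO — newest first]: 72 @ $16.65 = $1,198.80
Total COGS = $2,252.35 + $412.85 + $1,198.80 = $3,864.00
Ending inventory: 85 @ $20.90 + 41 @ $21.05 + 127 @ $17.95 + 268 @ $16.65 = $9,381.40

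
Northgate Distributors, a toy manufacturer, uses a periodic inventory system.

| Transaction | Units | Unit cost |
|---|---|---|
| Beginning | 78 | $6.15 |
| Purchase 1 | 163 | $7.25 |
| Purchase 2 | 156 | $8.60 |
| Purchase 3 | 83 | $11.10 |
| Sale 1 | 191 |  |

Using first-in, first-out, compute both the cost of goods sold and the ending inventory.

Sale 1 (191) [FIFO — oldest first]: 78 @ $6.15 + 113 @ $7.25 = $1,298.95
Ending inventory: 50 @ $7.25 + 156 @ $8.60 + 83 @ $11.10 = $2,625.40
Check: goods available $3,924.35 = COGS $1,298.95 + ending $2,625.40

COGS = $1,298.95; ending inventory = $2,625.40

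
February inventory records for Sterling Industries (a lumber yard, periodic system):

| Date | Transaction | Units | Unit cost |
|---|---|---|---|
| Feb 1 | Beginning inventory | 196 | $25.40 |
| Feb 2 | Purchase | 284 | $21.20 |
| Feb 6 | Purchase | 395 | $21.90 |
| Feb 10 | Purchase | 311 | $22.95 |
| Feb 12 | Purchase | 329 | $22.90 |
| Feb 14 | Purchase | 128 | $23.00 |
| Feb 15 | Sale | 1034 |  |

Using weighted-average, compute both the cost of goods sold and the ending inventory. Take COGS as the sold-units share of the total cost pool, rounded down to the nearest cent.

Feb 15, sell 1034: 1034/1643 × $37,265.25 → $23,452.38
Ending inventory (cost pool remaining) = $13,812.87

COGS = $23,452.38; ending inventory = $13,812.87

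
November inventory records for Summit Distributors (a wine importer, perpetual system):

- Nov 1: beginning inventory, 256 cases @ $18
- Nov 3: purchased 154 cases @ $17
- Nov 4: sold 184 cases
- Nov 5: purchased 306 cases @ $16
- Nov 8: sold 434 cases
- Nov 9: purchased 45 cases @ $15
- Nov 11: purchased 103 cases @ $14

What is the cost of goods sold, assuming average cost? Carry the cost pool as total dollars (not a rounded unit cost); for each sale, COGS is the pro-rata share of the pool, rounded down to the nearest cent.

COGS = $10,486.37

After Nov 1: 256 on hand, pool $4,608.00 (≈ $18.0000 each)
After Nov 3: 410 on hand, pool $7,226.00 (≈ $17.6244 each)
Nov 4, sell 184: 184/410 × $7,226.00 → $3,242.88
After Nov 5: 532 on hand, pool $8,879.12 (≈ $16.6901 each)
Nov 8, sell 434: 434/532 × $8,879.12 → $7,243.49
After Nov 9: 143 on hand, pool $2,310.63 (≈ $16.1583 each)
After Nov 11: 246 on hand, pool $3,752.63 (≈ $15.2546 each)
Total COGS = $3,242.88 + $7,243.49 = $10,486.37
Ending inventory (cost pool remaining) = $3,752.63
Check: goods available $14,239.00 = COGS $10,486.37 + ending $3,752.63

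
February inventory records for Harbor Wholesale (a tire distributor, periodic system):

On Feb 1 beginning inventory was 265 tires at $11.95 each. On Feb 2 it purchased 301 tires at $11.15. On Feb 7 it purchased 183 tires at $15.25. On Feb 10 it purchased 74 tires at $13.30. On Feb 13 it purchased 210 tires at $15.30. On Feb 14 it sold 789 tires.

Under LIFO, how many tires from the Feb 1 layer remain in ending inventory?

Feb 14, 789 sold [LIFO — newest first]: 210 @ $15.30 + 74 @ $13.30 + 183 @ $15.25 + 301 @ $11.15 + 21 @ $11.95 = $10,595.05
Ending inventory: 244 @ $11.95 = $2,915.80

244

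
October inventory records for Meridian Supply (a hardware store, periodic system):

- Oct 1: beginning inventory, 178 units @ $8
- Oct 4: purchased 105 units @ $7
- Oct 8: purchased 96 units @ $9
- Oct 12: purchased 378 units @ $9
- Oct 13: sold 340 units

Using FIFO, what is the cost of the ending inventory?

Oct 13, 340 sold [FIFO — oldest first]: 178 @ $8 + 105 @ $7 + 57 @ $9 = $2,672
Ending inventory: 39 @ $9 + 378 @ $9 = $3,753

Ending inventory = $3,753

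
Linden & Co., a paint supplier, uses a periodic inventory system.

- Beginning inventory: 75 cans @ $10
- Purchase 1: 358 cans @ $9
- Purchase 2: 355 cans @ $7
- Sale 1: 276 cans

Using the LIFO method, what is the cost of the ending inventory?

Ending inventory = $4,525

Sale 1 (276) [LIFO — newest first]: 276 @ $7 = $1,932
Ending inventory: 75 @ $10 + 358 @ $9 + 79 @ $7 = $4,525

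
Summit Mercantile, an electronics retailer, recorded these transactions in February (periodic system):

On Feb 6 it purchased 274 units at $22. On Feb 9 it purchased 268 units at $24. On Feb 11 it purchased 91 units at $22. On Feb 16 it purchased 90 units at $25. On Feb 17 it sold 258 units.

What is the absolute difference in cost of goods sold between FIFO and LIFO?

$424

FIFO COGS: 258 @ $22 = $5,676
LIFO COGS: 90 @ $25 + 91 @ $22 + 77 @ $24 = $6,100
Difference = |$5,676 − $6,100| = $424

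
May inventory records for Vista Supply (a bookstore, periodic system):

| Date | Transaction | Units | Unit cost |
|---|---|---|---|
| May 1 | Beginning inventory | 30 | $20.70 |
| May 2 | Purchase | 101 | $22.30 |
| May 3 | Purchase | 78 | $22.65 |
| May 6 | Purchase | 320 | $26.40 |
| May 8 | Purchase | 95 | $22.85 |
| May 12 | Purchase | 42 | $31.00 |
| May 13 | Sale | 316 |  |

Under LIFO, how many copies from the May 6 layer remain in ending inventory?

141

May 13, 316 sold [LIFO — newest first]: 42 @ $31.00 + 95 @ $22.85 + 179 @ $26.40 = $8,198.35
Ending inventory: 30 @ $20.70 + 101 @ $22.30 + 78 @ $22.65 + 141 @ $26.40 = $8,362.40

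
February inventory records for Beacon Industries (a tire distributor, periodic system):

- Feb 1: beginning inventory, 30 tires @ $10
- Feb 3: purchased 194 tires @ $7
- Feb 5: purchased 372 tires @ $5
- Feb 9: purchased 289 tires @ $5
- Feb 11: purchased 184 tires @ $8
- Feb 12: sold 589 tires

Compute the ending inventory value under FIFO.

Ending inventory = $2,952

Feb 12, 589 sold [FIFO — oldest first]: 30 @ $10 + 194 @ $7 + 365 @ $5 = $3,483
Ending inventory: 7 @ $5 + 289 @ $5 + 184 @ $8 = $2,952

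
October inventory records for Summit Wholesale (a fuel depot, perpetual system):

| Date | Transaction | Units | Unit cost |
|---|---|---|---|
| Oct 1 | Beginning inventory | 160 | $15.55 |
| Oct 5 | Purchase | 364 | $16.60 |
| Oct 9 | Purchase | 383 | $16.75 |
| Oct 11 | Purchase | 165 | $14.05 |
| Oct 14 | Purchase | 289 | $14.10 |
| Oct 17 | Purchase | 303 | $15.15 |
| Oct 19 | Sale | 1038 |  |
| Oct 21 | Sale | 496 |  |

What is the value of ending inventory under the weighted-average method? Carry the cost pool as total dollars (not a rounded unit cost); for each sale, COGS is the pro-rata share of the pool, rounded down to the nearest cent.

After Oct 1: 160 on hand, pool $2,488.00 (≈ $15.5500 each)
After Oct 5: 524 on hand, pool $8,530.40 (≈ $16.2794 each)
After Oct 9: 907 on hand, pool $14,945.65 (≈ $16.4781 each)
After Oct 11: 1072 on hand, pool $17,263.90 (≈ $16.1044 each)
After Oct 14: 1361 on hand, pool $21,338.80 (≈ $15.6788 each)
After Oct 17: 1664 on hand, pool $25,929.25 (≈ $15.5825 each)
Oct 19, sell 1038: 1038/1664 × $25,929.25 → $16,174.61
Oct 21, sell 496: 496/626 × $9,754.64 → $7,728.91
Total COGS = $16,174.61 + $7,728.91 = $23,903.52
Ending inventory (cost pool remaining) = $2,025.73

Ending inventory = $2,025.73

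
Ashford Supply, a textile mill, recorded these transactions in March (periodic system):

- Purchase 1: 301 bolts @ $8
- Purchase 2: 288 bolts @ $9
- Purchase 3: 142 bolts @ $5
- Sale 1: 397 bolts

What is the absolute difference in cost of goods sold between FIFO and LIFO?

FIFO COGS: 301 @ $8 + 96 @ $9 = $3,272
LIFO COGS: 142 @ $5 + 255 @ $9 = $3,005
Difference = |$3,272 − $3,005| = $267

$267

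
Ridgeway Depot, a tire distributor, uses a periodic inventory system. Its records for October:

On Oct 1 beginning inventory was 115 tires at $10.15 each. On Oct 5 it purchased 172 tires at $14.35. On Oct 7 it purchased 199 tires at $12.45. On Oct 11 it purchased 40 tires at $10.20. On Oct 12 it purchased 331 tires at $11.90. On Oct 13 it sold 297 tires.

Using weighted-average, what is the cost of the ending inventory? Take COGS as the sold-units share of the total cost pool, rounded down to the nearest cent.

Oct 13, sell 297: 297/857 × $10,459.90 → $3,624.95
Ending inventory (cost pool remaining) = $6,834.95
Check: goods available $10,459.90 = COGS $3,624.95 + ending $6,834.95

Ending inventory = $6,834.95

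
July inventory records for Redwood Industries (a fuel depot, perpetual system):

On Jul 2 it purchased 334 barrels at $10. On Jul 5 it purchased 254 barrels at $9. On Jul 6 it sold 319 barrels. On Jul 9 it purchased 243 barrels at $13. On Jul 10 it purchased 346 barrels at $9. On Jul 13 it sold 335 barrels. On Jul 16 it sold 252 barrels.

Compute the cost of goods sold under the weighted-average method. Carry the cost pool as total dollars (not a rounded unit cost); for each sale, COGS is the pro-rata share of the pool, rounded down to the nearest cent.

COGS = $9,104.73

After Jul 2: 334 on hand, pool $3,340.00 (≈ $10.0000 each)
After Jul 5: 588 on hand, pool $5,626.00 (≈ $9.5680 each)
Jul 6, sell 319: 319/588 × $5,626.00 → $3,052.20
After Jul 9: 512 on hand, pool $5,732.80 (≈ $11.1969 each)
After Jul 10: 858 on hand, pool $8,846.80 (≈ $10.3110 each)
Jul 13, sell 335: 335/858 × $8,846.80 → $3,454.17
Jul 16, sell 252: 252/523 × $5,392.63 → $2,598.36
Total COGS = $3,052.20 + $3,454.17 + $2,598.36 = $9,104.73
Ending inventory (cost pool remaining) = $2,794.27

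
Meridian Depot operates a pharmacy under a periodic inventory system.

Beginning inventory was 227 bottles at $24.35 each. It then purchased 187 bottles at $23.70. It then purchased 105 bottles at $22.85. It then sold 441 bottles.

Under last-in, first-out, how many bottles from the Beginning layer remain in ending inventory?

Sale 1 (441) [LIFO — newest first]: 105 @ $22.85 + 187 @ $23.70 + 149 @ $24.35 = $10,459.30
Ending inventory: 78 @ $24.35 = $1,899.30

78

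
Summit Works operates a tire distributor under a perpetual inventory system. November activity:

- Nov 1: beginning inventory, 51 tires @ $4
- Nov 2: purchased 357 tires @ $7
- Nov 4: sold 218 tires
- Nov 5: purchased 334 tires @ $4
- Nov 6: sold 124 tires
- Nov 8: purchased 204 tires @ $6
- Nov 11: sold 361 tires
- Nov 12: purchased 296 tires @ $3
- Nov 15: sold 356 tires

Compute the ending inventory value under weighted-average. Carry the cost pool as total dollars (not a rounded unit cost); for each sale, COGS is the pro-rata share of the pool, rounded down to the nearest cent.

After Nov 1: 51 on hand, pool $204.00 (≈ $4.0000 each)
After Nov 2: 408 on hand, pool $2,703.00 (≈ $6.6250 each)
Nov 4, sell 218: 218/408 × $2,703.00 → $1,444.25
After Nov 5: 524 on hand, pool $2,594.75 (≈ $4.9518 each)
Nov 6, sell 124: 124/524 × $2,594.75 → $614.02
After Nov 8: 604 on hand, pool $3,204.73 (≈ $5.3058 each)
Nov 11, sell 361: 361/604 × $3,204.73 → $1,915.40
After Nov 12: 539 on hand, pool $2,177.33 (≈ $4.0396 each)
Nov 15, sell 356: 356/539 × $2,177.33 → $1,438.08
Total COGS = $1,444.25 + $614.02 + $1,915.40 + $1,438.08 = $5,411.75
Ending inventory (cost pool remaining) = $739.25

Ending inventory = $739.25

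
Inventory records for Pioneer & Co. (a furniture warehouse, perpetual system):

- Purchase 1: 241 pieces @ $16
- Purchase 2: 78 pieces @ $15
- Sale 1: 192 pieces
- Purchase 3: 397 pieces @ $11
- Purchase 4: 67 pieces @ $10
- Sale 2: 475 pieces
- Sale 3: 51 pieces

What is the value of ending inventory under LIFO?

Sale 1 (192) [LIFO — newest first]: 78 @ $15 + 114 @ $16 = $2,994
Sale 2 (475) [LIFO — newest first]: 67 @ $10 + 397 @ $11 + 11 @ $16 = $5,213
Sale 3 (51) [LIFO — newest first]: 51 @ $16 = $816
Total COGS = $2,994 + $5,213 + $816 = $9,023
Ending inventory: 65 @ $16 = $1,040

Ending inventory = $1,040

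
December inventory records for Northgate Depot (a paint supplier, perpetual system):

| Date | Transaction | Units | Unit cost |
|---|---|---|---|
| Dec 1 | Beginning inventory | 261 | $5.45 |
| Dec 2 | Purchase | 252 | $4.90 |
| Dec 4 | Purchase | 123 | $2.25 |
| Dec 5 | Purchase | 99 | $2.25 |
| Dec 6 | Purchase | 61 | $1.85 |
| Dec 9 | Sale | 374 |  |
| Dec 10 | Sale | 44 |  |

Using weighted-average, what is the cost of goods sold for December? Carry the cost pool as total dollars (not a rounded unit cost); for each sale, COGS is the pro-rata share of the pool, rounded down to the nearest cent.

After Dec 1: 261 on hand, pool $1,422.45 (≈ $5.4500 each)
After Dec 2: 513 on hand, pool $2,657.25 (≈ $5.1798 each)
After Dec 4: 636 on hand, pool $2,934.00 (≈ $4.6132 each)
After Dec 5: 735 on hand, pool $3,156.75 (≈ $4.2949 each)
After Dec 6: 796 on hand, pool $3,269.60 (≈ $4.1075 each)
Dec 9, sell 374: 374/796 × $3,269.60 → $1,536.21
Dec 10, sell 44: 44/422 × $1,733.39 → $180.73
Total COGS = $1,536.21 + $180.73 = $1,716.94
Ending inventory (cost pool remaining) = $1,552.66
Check: goods available $3,269.60 = COGS $1,716.94 + ending $1,552.66

COGS = $1,716.94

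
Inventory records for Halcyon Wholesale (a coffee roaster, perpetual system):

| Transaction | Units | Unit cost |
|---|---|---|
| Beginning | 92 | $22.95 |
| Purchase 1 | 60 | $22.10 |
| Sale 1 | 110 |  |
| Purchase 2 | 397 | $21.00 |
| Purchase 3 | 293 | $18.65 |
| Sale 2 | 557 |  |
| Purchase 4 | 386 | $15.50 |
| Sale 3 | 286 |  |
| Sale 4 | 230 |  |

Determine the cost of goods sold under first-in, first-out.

COGS = $22,524.35

Sale 1 (110) [FIFO — oldest first]: 92 @ $22.95 + 18 @ $22.10 = $2,509.20
Sale 2 (557) [FIFO — oldest first]: 42 @ $22.10 + 397 @ $21.00 + 118 @ $18.65 = $11,465.90
Sale 3 (286) [FIFO — oldest first]: 175 @ $18.65 + 111 @ $15.50 = $4,984.25
Sale 4 (230) [FIFO — oldest first]: 230 @ $15.50 = $3,565.00
Total COGS = $2,509.20 + $11,465.90 + $4,984.25 + $3,565.00 = $22,524.35
Ending inventory: 45 @ $15.50 = $697.50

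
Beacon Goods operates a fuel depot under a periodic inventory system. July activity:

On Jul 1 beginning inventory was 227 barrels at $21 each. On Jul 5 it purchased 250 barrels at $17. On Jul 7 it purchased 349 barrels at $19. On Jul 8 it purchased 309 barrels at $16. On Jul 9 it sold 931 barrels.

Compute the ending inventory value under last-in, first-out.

Jul 9, 931 sold [LIFO — newest first]: 309 @ $16 + 349 @ $19 + 250 @ $17 + 23 @ $21 = $16,308
Ending inventory: 204 @ $21 = $4,284
Check: goods available $20,592 = COGS $16,308 + ending $4,284

Ending inventory = $4,284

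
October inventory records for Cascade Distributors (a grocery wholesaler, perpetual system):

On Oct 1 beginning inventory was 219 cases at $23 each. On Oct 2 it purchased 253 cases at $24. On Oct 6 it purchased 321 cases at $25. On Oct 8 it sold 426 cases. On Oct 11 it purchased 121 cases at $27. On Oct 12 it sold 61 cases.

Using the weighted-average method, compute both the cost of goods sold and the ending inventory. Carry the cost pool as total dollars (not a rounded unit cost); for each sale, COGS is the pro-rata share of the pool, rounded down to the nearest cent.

After Oct 1: 219 on hand, pool $5,037.00 (≈ $23.0000 each)
After Oct 2: 472 on hand, pool $11,109.00 (≈ $23.5360 each)
After Oct 6: 793 on hand, pool $19,134.00 (≈ $24.1286 each)
Oct 8, sell 426: 426/793 × $19,134.00 → $10,278.79
After Oct 11: 488 on hand, pool $12,122.21 (≈ $24.8406 each)
Oct 12, sell 61: 61/488 × $12,122.21 → $1,515.27
Total COGS = $10,278.79 + $1,515.27 = $11,794.06
Ending inventory (cost pool remaining) = $10,606.94
Check: goods available $22,401.00 = COGS $11,794.06 + ending $10,606.94

COGS = $11,794.06; ending inventory = $10,606.94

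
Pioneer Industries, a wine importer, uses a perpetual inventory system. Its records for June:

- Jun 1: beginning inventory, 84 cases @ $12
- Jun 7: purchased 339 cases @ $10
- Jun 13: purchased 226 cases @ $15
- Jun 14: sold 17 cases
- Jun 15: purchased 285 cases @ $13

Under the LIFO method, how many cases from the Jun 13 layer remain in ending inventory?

Jun 14, 17 sold [LIFO — newest first]: 17 @ $15 = $255
Ending inventory: 84 @ $12 + 339 @ $10 + 209 @ $15 + 285 @ $13 = $11,238

209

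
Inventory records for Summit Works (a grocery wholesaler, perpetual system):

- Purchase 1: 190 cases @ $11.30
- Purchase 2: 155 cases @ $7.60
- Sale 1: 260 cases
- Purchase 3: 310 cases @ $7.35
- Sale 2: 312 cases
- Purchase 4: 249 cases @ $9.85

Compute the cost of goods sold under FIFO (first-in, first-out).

COGS = $4,993.45

Sale 1 (260) [FIFO — oldest first]: 190 @ $11.30 + 70 @ $7.60 = $2,679.00
Sale 2 (312) [FIFO — oldest first]: 85 @ $7.60 + 227 @ $7.35 = $2,314.45
Total COGS = $2,679.00 + $2,314.45 = $4,993.45
Ending inventory: 83 @ $7.35 + 249 @ $9.85 = $3,062.70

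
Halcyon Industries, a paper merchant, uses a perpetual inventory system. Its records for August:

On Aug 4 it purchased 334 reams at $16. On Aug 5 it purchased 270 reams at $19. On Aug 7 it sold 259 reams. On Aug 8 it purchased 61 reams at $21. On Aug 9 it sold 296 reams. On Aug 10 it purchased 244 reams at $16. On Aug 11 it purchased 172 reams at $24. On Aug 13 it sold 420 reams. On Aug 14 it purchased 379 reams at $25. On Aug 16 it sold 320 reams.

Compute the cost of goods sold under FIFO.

COGS = $25,137

Aug 7, 259 sold [FIFO — oldest first]: 259 @ $16 = $4,144
Aug 9, 296 sold [FIFO — oldest first]: 75 @ $16 + 221 @ $19 = $5,399
Aug 13, 420 sold [FIFO — oldest first]: 49 @ $19 + 61 @ $21 + 244 @ $16 + 66 @ $24 = $7,700
Aug 16, 320 sold [FIFO — oldest first]: 106 @ $24 + 214 @ $25 = $7,894
Total COGS = $4,144 + $5,399 + $7,700 + $7,894 = $25,137
Ending inventory: 165 @ $25 = $4,125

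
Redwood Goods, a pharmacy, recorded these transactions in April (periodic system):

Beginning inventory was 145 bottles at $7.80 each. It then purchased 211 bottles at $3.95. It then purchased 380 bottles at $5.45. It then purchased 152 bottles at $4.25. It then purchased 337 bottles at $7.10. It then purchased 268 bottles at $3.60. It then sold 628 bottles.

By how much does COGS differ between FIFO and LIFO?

$8.40

FIFO COGS: 145 @ $7.80 + 211 @ $3.95 + 272 @ $5.45 = $3,446.85
LIFO COGS: 268 @ $3.60 + 337 @ $7.10 + 23 @ $4.25 = $3,455.25
Difference = |$3,446.85 − $3,455.25| = $8.40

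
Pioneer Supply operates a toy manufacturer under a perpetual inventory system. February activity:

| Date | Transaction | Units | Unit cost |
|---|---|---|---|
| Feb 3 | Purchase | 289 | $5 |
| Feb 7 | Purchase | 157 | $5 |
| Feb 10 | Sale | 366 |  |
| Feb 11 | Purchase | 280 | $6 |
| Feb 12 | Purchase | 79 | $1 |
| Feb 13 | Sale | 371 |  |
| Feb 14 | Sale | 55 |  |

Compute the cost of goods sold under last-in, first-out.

COGS = $3,924

Feb 10, 366 sold [LIFO — newest first]: 157 @ $5 + 209 @ $5 = $1,830
Feb 13, 371 sold [LIFO — newest first]: 79 @ $1 + 280 @ $6 + 12 @ $5 = $1,819
Feb 14, 55 sold [LIFO — newest first]: 55 @ $5 = $275
Total COGS = $1,830 + $1,819 + $275 = $3,924
Ending inventory: 13 @ $5 = $65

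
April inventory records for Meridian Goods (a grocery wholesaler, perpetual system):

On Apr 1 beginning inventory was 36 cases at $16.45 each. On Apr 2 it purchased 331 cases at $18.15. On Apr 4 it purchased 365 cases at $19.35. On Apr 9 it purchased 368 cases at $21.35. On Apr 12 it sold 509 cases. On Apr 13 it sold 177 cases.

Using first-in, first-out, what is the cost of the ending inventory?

Ending inventory = $8,746.90

Apr 12, 509 sold [FIFO — oldest first]: 36 @ $16.45 + 331 @ $18.15 + 142 @ $19.35 = $9,347.55
Apr 13, 177 sold [FIFO — oldest first]: 177 @ $19.35 = $3,424.95
Total COGS = $9,347.55 + $3,424.95 = $12,772.50
Ending inventory: 46 @ $19.35 + 368 @ $21.35 = $8,746.90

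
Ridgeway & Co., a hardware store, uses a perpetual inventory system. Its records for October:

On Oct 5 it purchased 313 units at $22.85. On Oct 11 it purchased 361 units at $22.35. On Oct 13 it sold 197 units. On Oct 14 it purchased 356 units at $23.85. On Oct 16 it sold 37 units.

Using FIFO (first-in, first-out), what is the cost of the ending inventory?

Oct 13, 197 sold [FIFO — oldest first]: 197 @ $22.85 = $4,501.45
Oct 16, 37 sold [FIFO — oldest first]: 37 @ $22.85 = $845.45
Total COGS = $4,501.45 + $845.45 = $5,346.90
Ending inventory: 79 @ $22.85 + 361 @ $22.35 + 356 @ $23.85 = $18,364.10
Check: goods available $23,711.00 = COGS $5,346.90 + ending $18,364.10

Ending inventory = $18,364.10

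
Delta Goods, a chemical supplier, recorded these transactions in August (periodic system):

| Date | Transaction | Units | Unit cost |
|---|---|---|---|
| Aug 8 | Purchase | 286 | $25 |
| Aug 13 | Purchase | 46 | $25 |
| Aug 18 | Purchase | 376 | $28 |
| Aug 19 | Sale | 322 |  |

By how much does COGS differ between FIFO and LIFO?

$966

FIFO COGS: 286 @ $25 + 36 @ $25 = $8,050
LIFO COGS: 322 @ $28 = $9,016
Difference = |$8,050 − $9,016| = $966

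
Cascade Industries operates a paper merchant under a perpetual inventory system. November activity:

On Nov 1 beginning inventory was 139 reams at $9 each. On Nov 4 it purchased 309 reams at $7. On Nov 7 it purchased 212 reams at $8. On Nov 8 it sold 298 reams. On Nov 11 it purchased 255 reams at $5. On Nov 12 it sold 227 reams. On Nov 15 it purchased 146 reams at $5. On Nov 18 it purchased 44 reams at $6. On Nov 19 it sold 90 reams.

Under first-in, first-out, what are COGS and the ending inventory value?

COGS = $4,750; ending inventory = $2,629

Nov 8, 298 sold [FIFO — oldest first]: 139 @ $9 + 159 @ $7 = $2,364
Nov 12, 227 sold [FIFO — oldest first]: 150 @ $7 + 77 @ $8 = $1,666
Nov 19, 90 sold [FIFO — oldest first]: 90 @ $8 = $720
Total COGS = $2,364 + $1,666 + $720 = $4,750
Ending inventory: 45 @ $8 + 255 @ $5 + 146 @ $5 + 44 @ $6 = $2,629
Check: goods available $7,379 = COGS $4,750 + ending $2,629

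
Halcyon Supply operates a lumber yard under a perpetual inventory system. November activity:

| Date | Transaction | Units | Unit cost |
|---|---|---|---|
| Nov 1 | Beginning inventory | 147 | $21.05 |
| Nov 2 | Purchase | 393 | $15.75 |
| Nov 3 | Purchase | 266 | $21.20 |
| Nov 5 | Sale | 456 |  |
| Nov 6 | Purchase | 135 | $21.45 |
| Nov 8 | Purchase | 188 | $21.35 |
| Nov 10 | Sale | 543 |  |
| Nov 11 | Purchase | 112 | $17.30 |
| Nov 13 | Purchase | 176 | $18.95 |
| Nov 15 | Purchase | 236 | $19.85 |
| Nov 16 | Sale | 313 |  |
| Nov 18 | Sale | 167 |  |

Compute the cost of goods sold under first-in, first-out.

COGS = $28,336.35

Nov 5, 456 sold [FIFO — oldest first]: 147 @ $21.05 + 309 @ $15.75 = $7,961.10
Nov 10, 543 sold [FIFO — oldest first]: 84 @ $15.75 + 266 @ $21.20 + 135 @ $21.45 + 58 @ $21.35 = $11,096.25
Nov 16, 313 sold [FIFO — oldest first]: 130 @ $21.35 + 112 @ $17.30 + 71 @ $18.95 = $6,058.55
Nov 18, 167 sold [FIFO — oldest first]: 105 @ $18.95 + 62 @ $19.85 = $3,220.45
Total COGS = $7,961.10 + $11,096.25 + $6,058.55 + $3,220.45 = $28,336.35
Ending inventory: 174 @ $19.85 = $3,453.90
Check: goods available $31,790.25 = COGS $28,336.35 + ending $3,453.90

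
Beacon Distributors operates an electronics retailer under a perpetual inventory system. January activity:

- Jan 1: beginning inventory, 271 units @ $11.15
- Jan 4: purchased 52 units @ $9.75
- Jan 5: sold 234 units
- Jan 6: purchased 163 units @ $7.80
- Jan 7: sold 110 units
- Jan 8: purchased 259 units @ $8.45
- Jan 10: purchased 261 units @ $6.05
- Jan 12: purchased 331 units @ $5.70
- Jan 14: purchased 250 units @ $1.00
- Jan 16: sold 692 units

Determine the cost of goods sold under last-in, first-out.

Jan 5, 234 sold [LIFO — newest first]: 52 @ $9.75 + 182 @ $11.15 = $2,536.30
Jan 7, 110 sold [LIFO — newest first]: 110 @ $7.80 = $858.00
Jan 16, 692 sold [LIFO — newest first]: 250 @ $1.00 + 331 @ $5.70 + 111 @ $6.05 = $2,808.25
Total COGS = $2,536.30 + $858.00 + $2,808.25 = $6,202.55
Ending inventory: 89 @ $11.15 + 53 @ $7.80 + 259 @ $8.45 + 150 @ $6.05 = $4,501.80

COGS = $6,202.55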